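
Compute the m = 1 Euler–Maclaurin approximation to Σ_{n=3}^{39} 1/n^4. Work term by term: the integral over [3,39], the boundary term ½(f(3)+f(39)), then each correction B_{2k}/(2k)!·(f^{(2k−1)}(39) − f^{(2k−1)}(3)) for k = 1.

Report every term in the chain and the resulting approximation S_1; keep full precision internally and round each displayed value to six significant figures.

Integral: ∫_3^39 1/x^4 dx = 0.0123401.
Boundary: ½(f(3) + f(39)) = ½(0.0123457 + 4.32257e-07) = 0.00617306.
Integral + boundary = 0.0185131.
Order-1 term: 1/12 · (-4.43340e-08 − (-0.0164609)) = 0.00137174.

S_1 ≈ 0.0198849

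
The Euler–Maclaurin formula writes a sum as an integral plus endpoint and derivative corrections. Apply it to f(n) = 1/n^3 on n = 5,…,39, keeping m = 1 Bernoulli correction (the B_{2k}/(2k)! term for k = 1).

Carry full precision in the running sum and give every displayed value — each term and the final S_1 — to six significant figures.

S_1 ≈ 0.0240796

The integral term ∫_5^39 1/x^3 dx = 0.0196713.
Boundary: ½(f(5) + f(39)) = ½(0.00800000 + 1.68580e-05) = 0.00400843.
Integral + boundary = 0.0236797.
Order-1 term: 1/12 · (-1.29677e-06 − (-0.00480000)) = 0.000399892.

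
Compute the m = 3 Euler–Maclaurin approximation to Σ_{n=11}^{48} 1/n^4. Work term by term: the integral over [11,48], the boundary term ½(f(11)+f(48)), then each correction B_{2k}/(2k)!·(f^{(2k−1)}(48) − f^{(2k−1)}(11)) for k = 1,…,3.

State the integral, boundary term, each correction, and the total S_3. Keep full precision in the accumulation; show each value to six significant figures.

S_3 ≈ 0.000283729

The integral term ∫_11^48 1/x^4 dx = 0.000247424.
½[f(11) + f(48)] = ½[6.83013e-05 + 1.88380e-07] = 3.42449e-05.
So far: 0.000281669.
k=1: B_{2}/(2)! × [f^{(1)}(48) − f^{(1)}(11)] = 1/12 × (-1.56983e-08 − (-2.48369e-05)) = 2.06843e-06.
Partial sum through k=1: 0.000283737.
k=2: B_{4}/(4)! × [f^{(3)}(48) − f^{(3)}(11)] = −1/720 × (-2.04406e-10 − (-6.15790e-06)) = -8.55235e-09.
Partial sum through k=2: 0.000283729.
k=3: B_{6}/(6)! × [f^{(5)}(48) − f^{(5)}(11)] = 1/30240 × (-4.96819e-12 − (-2.84994e-06)) = 9.42438e-11.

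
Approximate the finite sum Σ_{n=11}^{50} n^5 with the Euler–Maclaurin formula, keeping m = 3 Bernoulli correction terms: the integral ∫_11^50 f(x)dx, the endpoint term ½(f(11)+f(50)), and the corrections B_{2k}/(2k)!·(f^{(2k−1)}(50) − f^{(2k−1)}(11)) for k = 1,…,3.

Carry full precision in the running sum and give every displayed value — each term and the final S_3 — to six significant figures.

∫_11^50 x^5 dx evaluates to 2.60387e+09.
½[f(11) + f(50)] = ½[161051 + 3.12500e+08] = 1.56331e+08.
Running total after boundary: 2.76020e+09.
Correction k=1: B_{2}/2! · (f^{(1)}(50) − f^{(1)}(11)) = 1/12 · (3.12500e+07 − 73205.0) = 2.59807e+06.
After k=1: 2.76280e+09.
Correction k=2: B_{4}/4! · (f^{(3)}(50) − f^{(3)}(11)) = −1/720 · (150000 − 7260.00) = -198.250.
After k=2: 2.76280e+09.
Correction k=3: B_{6}/6! · (f^{(5)}(50) − f^{(5)}(11)) = 1/30240 · (120.000 − 120.000) = 0.00000.

S_3 ≈ 2.76280e+09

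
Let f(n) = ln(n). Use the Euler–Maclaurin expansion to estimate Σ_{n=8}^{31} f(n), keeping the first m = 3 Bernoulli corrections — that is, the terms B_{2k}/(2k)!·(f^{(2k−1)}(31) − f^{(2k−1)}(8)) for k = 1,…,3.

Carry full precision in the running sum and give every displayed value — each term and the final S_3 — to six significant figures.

S_3 ≈ 69.5671

∫_8^31 ln(x) dx evaluates to 66.8181.
½[f(8) + f(31)] = ½[2.07944 + 3.43399] = 2.75671.
So far: 69.5748.
Correction k=1: B_{2}/2! · (f^{(1)}(31) − f^{(1)}(8)) = 1/12 · (0.0322581 − 0.125000) = -0.00772849.
After k=1: 69.5671.
Correction k=2: B_{4}/4! · (f^{(3)}(31) − f^{(3)}(8)) = −1/720 · (6.71344e-05 − 0.00390625) = 5.33211e-06.
After k=2: 69.5671.
Correction k=3: B_{6}/6! · (f^{(5)}(31) − f^{(5)}(8)) = 1/30240 · (8.38306e-07 − 0.000732422) = -2.41926e-08.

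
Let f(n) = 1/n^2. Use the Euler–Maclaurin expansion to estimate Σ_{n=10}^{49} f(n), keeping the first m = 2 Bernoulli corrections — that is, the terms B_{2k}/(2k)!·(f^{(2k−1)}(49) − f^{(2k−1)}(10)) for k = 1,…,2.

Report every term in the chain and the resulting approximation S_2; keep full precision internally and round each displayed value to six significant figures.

The integral term ∫_10^49 1/x^2 dx = 0.0795918.
Endpoint term: (f(10) + f(49))/2 = (0.0100000 + 0.000416493)/2 = 0.00520825.
Running total after boundary: 0.0848001.
k=1: B_{2}/(2)! × [f^{(1)}(49) − f^{(1)}(10)] = 1/12 × (-1.69997e-05 − (-0.00200000)) = 0.000165250.
After k=1: 0.0849653.
k=2: B_{4}/(4)! × [f^{(3)}(49) − f^{(3)}(10)] = −1/720 × (-8.49632e-08 − (-0.000240000)) = -3.33215e-07.

S_2 ≈ 0.0849650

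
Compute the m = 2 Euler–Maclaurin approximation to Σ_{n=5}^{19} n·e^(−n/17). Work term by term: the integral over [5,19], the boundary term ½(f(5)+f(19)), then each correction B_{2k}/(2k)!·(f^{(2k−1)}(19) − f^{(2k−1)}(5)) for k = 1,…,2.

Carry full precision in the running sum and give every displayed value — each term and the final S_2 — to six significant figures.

S_2 ≈ 83.4699

The integral term ∫_5^19 x·e^(−x/17) dx = 78.5470.
Endpoint term: (f(5) + f(19))/2 = (3.72594 + 6.21392)/2 = 4.96993.
Integral + boundary = 83.5169.
Order-1 term: 1/12 · (-0.0384763 − 0.526016) = -0.0470410.
After k=1: 83.4699.
Order-2 term: −1/720 · (0.00213017 − 0.00697714) = 6.73190e-06.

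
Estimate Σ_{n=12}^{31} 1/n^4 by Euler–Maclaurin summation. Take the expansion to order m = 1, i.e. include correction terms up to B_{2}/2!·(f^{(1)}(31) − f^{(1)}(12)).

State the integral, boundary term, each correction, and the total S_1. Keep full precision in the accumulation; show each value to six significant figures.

∫_12^31 1/x^4 dx evaluates to 0.000181712.
Boundary: ½(f(12) + f(31)) = ½(4.82253e-05 + 1.08281e-06) = 2.46541e-05.
Integral + boundary = 0.000206366.
Order-1 term: 1/12 · (-1.39718e-07 − (-1.60751e-05)) = 1.32795e-06.

S_1 ≈ 0.000207694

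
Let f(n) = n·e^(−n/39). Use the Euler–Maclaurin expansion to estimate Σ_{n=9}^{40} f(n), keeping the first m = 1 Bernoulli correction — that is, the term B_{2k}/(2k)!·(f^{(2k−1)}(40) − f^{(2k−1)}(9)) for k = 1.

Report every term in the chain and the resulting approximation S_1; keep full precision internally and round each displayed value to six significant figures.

Integral: ∫_9^40 x·e^(−x/39) dx = 381.480.
½[f(9) + f(40)] = ½[7.14530 + 14.3427] = 10.7440.
Integral + boundary = 392.224.
Order-1 term: 1/12 · (-0.00919401 − 0.610710) = -0.0516586.

S_1 ≈ 392.172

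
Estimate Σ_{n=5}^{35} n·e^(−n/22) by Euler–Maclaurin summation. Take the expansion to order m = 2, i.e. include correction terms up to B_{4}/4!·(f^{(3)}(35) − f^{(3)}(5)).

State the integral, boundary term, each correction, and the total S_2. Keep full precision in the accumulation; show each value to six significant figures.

The integral term ∫_5^35 x·e^(−x/22) dx = 217.752.
Boundary: ½(f(5) + f(35)) = ½(3.98352 + 7.13091) = 5.55721.
Integral + boundary = 223.309.
k=1: B_{2}/(2)! × [f^{(1)}(35) − f^{(1)}(5)] = 1/12 × (-0.120392 − 0.615634) = -0.0613355.
After k=1: 223.247.
k=2: B_{4}/(4)! × [f^{(3)}(35) − f^{(3)}(5)] = −1/720 × (0.000593158 − 0.00456414) = 5.51525e-06.

S_2 ≈ 223.247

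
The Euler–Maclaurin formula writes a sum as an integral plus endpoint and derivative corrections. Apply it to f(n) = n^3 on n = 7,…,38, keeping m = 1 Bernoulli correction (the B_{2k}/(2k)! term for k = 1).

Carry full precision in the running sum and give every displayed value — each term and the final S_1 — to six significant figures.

∫_7^38 x^3 dx evaluates to 520684.
½[f(7) + f(38)] = ½[343.000 + 54872.0] = 27607.5.
Running total after boundary: 548291.
Order-1 term: 1/12 · (4332.00 − 147.000) = 348.750.

S_1 ≈ 548640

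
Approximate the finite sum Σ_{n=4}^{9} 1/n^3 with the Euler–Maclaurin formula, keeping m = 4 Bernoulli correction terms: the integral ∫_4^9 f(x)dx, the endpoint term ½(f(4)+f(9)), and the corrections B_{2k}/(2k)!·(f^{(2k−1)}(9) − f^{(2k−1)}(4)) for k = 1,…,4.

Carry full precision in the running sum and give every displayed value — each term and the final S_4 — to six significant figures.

S_4 ≈ 0.0344949

The integral term ∫_4^9 1/x^3 dx = 0.0250772.
Endpoint term: (f(4) + f(9))/2 = (0.0156250 + 0.00137174)/2 = 0.00849837.
So far: 0.0335755.
Correction k=1: B_{2}/2! · (f^{(1)}(9) − f^{(1)}(4)) = 1/12 · (-0.000457247 − (-0.0117188)) = 0.000938459.
After k=1: 0.0345140.
Correction k=2: B_{4}/4! · (f^{(3)}(9) − f^{(3)}(4)) = −1/720 · (-0.000112901 − (-0.0146484)) = -2.01882e-05.
After k=2: 0.0344938.
Correction k=3: B_{6}/6! · (f^{(5)}(9) − f^{(5)}(4)) = 1/30240 · (-5.85410e-05 − (-0.0384521)) = 1.26963e-06.
After k=3: 0.0344951.
Correction k=4: B_{8}/8! · (f^{(7)}(9) − f^{(7)}(4)) = −1/1209600 · (-5.20365e-05 − (-0.173035)) = -1.43008e-07.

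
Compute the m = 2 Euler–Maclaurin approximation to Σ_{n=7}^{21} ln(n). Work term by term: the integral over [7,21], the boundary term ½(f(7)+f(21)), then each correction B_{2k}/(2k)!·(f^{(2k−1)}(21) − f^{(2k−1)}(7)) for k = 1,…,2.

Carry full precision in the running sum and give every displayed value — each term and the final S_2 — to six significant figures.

S_2 ≈ 38.8009

The integral term ∫_7^21 ln(x) dx = 36.3136.
Endpoint term: (f(7) + f(21))/2 = (1.94591 + 3.04452)/2 = 2.49522.
Integral + boundary = 38.8088.
k=1: B_{2}/(2)! × [f^{(1)}(21) − f^{(1)}(7)] = 1/12 × (0.0476190 − 0.142857) = -0.00793651.
Partial sum through k=1: 38.8009.
k=2: B_{4}/(4)! × [f^{(3)}(21) − f^{(3)}(7)] = −1/720 × (0.000215959 − 0.00583090) = 7.79853e-06.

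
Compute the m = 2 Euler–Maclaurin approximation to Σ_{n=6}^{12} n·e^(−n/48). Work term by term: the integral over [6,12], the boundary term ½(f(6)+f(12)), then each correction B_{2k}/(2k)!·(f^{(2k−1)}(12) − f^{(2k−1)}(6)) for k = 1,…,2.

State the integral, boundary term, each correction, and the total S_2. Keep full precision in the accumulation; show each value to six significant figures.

S_2 ≈ 51.7903

∫_6^12 x·e^(−x/48) dx evaluates to 44.4857.
Boundary: ½(f(6) + f(12)) = ½(5.29498 + 9.34561) = 7.32030.
So far: 51.8060.
Correction k=1: B_{2}/2! · (f^{(1)}(12) − f^{(1)}(6)) = 1/12 · (0.584101 − 0.772185) = -0.0156737.
After k=1: 51.7903.
Correction k=2: B_{4}/4! · (f^{(3)}(12) − f^{(3)}(6)) = −1/720 · (0.000929558 − 0.00110121) = 2.38400e-07.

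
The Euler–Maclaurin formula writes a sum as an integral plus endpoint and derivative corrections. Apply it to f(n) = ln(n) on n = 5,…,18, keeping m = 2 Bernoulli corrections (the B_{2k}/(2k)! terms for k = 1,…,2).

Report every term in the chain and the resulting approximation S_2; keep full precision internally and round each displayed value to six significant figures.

S_2 ≈ 33.2174

∫_5^18 ln(x) dx evaluates to 30.9795.
Boundary: ½(f(5) + f(18)) = ½(1.60944 + 2.89037) = 2.24990.
Integral + boundary = 33.2294.
Correction k=1: B_{2}/2! · (f^{(1)}(18) − f^{(1)}(5)) = 1/12 · (0.0555556 − 0.200000) = -0.0120370.
Running total after k=1: 33.2174.
Correction k=2: B_{4}/4! · (f^{(3)}(18) − f^{(3)}(5)) = −1/720 · (0.000342936 − 0.0160000) = 2.17459e-05.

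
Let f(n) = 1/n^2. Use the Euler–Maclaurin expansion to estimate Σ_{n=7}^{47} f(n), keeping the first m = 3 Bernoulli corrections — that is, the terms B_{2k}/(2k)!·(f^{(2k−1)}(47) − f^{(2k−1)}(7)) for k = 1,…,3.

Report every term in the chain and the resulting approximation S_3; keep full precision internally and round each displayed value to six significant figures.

Integral: ∫_7^47 1/x^2 dx = 0.121581.
Endpoint term: (f(7) + f(47))/2 = (0.0204082 + 0.000452694)/2 = 0.0104304.
Integral + boundary = 0.132011.
Order-1 term: 1/12 · (-1.92636e-05 − (-0.00583090)) = 0.000484303.
Running total after k=1: 0.132495.
Order-2 term: −1/720 · (-1.04646e-07 − (-0.00142798)) = -1.98316e-06.
Running total after k=2: 0.132493.
Order-3 term: 1/30240 · (-1.42117e-09 − (-0.000874271)) = 2.89110e-08.

S_3 ≈ 0.132493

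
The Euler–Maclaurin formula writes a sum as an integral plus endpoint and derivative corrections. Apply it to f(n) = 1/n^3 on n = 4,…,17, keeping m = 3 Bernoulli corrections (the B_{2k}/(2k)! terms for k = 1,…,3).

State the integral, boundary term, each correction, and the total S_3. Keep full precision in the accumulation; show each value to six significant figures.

S_3 ≈ 0.0383887

The integral term ∫_4^17 1/x^3 dx = 0.0295199.
Boundary: ½(f(4) + f(17)) = ½(0.0156250 + 0.000203542) = 0.00791427.
Running total after boundary: 0.0374342.
Order-1 term: 1/12 · (-3.59191e-05 − (-0.0117188)) = 0.000973569.
After k=1: 0.0384077.
Order-2 term: −1/720 · (-2.48575e-06 − (-0.0146484)) = -2.03416e-05.
After k=2: 0.0383874.
Order-3 term: 1/30240 · (-3.61251e-07 − (-0.0384521)) = 1.27155e-06.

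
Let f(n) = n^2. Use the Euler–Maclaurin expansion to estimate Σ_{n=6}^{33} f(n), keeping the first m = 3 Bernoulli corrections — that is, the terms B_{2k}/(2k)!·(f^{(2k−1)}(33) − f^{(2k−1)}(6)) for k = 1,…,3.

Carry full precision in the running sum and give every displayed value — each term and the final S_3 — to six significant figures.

∫_6^33 x^2 dx evaluates to 11907.0.
Endpoint term: (f(6) + f(33))/2 = (36.0000 + 1089.00)/2 = 562.500.
Integral + boundary = 12469.5.
Order-1 term: 1/12 · (66.0000 − 12.0000) = 4.50000.
Partial sum through k=1: 12474.0.
Order-2 term: −1/720 · (0.00000 − 0.00000) = 0.00000.
Partial sum through k=2: 12474.0.
Order-3 term: 1/30240 · (0.00000 − 0.00000) = 0.00000.

S_3 ≈ 12474.0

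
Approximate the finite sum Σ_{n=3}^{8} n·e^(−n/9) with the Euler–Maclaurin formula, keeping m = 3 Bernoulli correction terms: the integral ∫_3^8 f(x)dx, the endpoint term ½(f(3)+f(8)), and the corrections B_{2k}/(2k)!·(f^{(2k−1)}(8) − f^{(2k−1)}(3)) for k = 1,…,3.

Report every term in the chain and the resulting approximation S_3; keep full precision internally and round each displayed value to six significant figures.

∫_3^8 x·e^(−x/9) dx evaluates to 14.4852.
Endpoint term: (f(3) + f(8))/2 = (2.14959 + 3.28890)/2 = 2.71925.
So far: 17.2044.
Correction k=1: B_{2}/2! · (f^{(1)}(8) − f^{(1)}(3)) = 1/12 · (0.0456791 − 0.477688) = -0.0360007.
After k=1: 17.1684.
Correction k=2: B_{4}/4! · (f^{(3)}(8) − f^{(3)}(3)) = −1/720 · (0.0107149 − 0.0235895) = 1.78815e-05.
After k=2: 17.1685.
Correction k=3: B_{6}/6! · (f^{(5)}(8) − f^{(5)}(3)) = 1/30240 · (0.000257602 − 0.000509650) = -8.33491e-09.

S_3 ≈ 17.1685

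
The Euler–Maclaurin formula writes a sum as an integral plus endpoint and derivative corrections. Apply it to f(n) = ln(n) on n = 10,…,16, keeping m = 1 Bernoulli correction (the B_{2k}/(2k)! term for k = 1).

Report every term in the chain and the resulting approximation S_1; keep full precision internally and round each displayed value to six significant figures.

Integral: ∫_10^16 ln(x) dx = 15.3356.
Boundary: ½(f(10) + f(16)) = ½(2.30259 + 2.77259) = 2.53759.
Integral + boundary = 17.8732.
k=1: B_{2}/(2)! × [f^{(1)}(16) − f^{(1)}(10)] = 1/12 × (0.0625000 − 0.100000) = -0.00312500.

S_1 ≈ 17.8700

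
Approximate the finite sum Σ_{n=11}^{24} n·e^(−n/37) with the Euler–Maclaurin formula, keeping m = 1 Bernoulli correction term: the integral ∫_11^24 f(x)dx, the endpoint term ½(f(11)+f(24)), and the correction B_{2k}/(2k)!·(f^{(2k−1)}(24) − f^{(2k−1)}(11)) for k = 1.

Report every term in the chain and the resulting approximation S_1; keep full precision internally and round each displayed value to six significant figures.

S_1 ≈ 149.734

Integral: ∫_11^24 x·e^(−x/37) dx = 139.403.
Endpoint term: (f(11) + f(24))/2 = (8.17105 + 12.5460)/2 = 10.3585.
So far: 149.762.
k=1: B_{2}/(2)! × [f^{(1)}(24) − f^{(1)}(11)] = 1/12 × (0.183670 − 0.521984) = -0.0281929.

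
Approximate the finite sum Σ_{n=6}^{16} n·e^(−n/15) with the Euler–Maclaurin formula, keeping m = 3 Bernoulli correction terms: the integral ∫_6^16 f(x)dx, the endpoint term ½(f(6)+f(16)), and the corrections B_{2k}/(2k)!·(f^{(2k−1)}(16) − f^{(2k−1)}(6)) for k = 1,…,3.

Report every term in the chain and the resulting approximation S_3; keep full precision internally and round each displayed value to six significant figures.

S_3 ≈ 55.8481

∫_6^16 x·e^(−x/15) dx evaluates to 51.1193.
Endpoint term: (f(6) + f(16))/2 = (4.02192 + 5.50646)/2 = 4.76419.
Integral + boundary = 55.8835.
k=1: B_{2}/(2)! × [f^{(1)}(16) − f^{(1)}(6)] = 1/12 × (-0.0229436 − 0.402192) = -0.0354280.
Running total after k=1: 55.8481.
k=2: B_{4}/(4)! × [f^{(3)}(16) − f^{(3)}(6)] = −1/720 × (0.00295717 − 0.00774592) = 6.65104e-06.
Running total after k=2: 55.8481.
k=3: B_{6}/(6)! × [f^{(5)}(16) − f^{(5)}(6)] = 1/30240 × (2.67392e-05 − 6.09081e-05) = -1.12992e-09.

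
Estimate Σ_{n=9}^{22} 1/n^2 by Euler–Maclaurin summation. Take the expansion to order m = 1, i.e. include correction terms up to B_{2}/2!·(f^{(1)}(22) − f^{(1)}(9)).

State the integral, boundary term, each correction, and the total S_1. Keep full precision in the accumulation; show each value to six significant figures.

Integral: ∫_9^22 1/x^2 dx = 0.0656566.
½[f(9) + f(22)] = ½[0.0123457 + 0.00206612] = 0.00720590.
Running total after boundary: 0.0728625.
Correction k=1: B_{2}/2! · (f^{(1)}(22) − f^{(1)}(9)) = 1/12 · (-0.000187829 − (-0.00274348)) = 0.000212971.

S_1 ≈ 0.0730754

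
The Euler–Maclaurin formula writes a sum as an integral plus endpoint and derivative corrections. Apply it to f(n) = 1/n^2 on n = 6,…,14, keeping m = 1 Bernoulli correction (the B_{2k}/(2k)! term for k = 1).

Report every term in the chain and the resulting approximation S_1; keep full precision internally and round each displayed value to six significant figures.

The integral term ∫_6^14 1/x^2 dx = 0.0952381.
Endpoint term: (f(6) + f(14))/2 = (0.0277778 + 0.00510204)/2 = 0.0164399.
Running total after boundary: 0.111678.
k=1: B_{2}/(2)! × [f^{(1)}(14) − f^{(1)}(6)] = 1/12 × (-0.000728863 − (-0.00925926)) = 0.000710866.

S_1 ≈ 0.112389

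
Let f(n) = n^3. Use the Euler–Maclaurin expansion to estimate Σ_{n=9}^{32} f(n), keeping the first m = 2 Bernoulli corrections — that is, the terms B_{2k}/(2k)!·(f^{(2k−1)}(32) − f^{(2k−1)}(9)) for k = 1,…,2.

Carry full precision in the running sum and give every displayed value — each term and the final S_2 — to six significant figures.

∫_9^32 x^3 dx evaluates to 260504.
Boundary: ½(f(9) + f(32)) = ½(729.000 + 32768.0) = 16748.5.
So far: 277252.
Order-1 term: 1/12 · (3072.00 − 243.000) = 235.750.
After k=1: 277488.
Order-2 term: −1/720 · (6.00000 − 6.00000) = 0.00000.

S_2 ≈ 277488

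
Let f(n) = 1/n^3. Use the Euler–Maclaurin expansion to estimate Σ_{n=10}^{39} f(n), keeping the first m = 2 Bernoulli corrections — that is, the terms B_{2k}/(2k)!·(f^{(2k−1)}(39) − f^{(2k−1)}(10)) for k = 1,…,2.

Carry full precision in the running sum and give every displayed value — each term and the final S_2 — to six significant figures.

∫_10^39 1/x^3 dx evaluates to 0.00467127.
Endpoint term: (f(10) + f(39))/2 = (0.00100000 + 1.68580e-05)/2 = 0.000508429.
Running total after boundary: 0.00517970.
Order-1 term: 1/12 · (-1.29677e-06 − (-0.000300000)) = 2.48919e-05.
After k=1: 0.00520459.
Order-2 term: −1/720 · (-1.70515e-08 − (-6.00000e-05)) = -8.33097e-08.

S_2 ≈ 0.00520451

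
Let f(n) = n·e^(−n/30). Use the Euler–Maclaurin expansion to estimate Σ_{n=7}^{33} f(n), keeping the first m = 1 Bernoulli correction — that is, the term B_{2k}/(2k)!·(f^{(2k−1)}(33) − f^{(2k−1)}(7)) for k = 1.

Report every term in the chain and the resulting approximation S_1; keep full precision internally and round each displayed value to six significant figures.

Integral: ∫_7^33 x·e^(−x/30) dx = 249.871.
Endpoint term: (f(7) + f(33))/2 = (5.54323 + 10.9847)/2 = 8.26399.
Running total after boundary: 258.135.
Correction k=1: B_{2}/2! · (f^{(1)}(33) − f^{(1)}(7)) = 1/12 · (-0.0332871 − 0.607115) = -0.0533669.

S_1 ≈ 258.082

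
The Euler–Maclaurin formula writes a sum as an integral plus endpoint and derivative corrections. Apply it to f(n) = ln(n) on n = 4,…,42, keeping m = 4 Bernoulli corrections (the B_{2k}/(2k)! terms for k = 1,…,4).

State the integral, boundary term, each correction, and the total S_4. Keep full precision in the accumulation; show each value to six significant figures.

∫_4^42 ln(x) dx evaluates to 113.437.
Boundary: ½(f(4) + f(42)) = ½(1.38629 + 3.73767) = 2.56198.
So far: 115.999.
Correction k=1: B_{2}/2! · (f^{(1)}(42) − f^{(1)}(4)) = 1/12 · (0.0238095 − 0.250000) = -0.0188492.
Partial sum through k=1: 115.980.
Correction k=2: B_{4}/4! · (f^{(3)}(42) − f^{(3)}(4)) = −1/720 · (2.69949e-05 − 0.0312500) = 4.33653e-05.
Partial sum through k=2: 115.980.
Correction k=3: B_{6}/6! · (f^{(5)}(42) − f^{(5)}(4)) = 1/30240 · (1.83639e-07 − 0.0234375) = -7.75044e-07.
Partial sum through k=3: 115.980.
Correction k=4: B_{8}/8! · (f^{(7)}(42) − f^{(7)}(4)) = −1/1209600 · (3.12311e-09 − 0.0439453) = 3.63304e-08.

S_4 ≈ 115.980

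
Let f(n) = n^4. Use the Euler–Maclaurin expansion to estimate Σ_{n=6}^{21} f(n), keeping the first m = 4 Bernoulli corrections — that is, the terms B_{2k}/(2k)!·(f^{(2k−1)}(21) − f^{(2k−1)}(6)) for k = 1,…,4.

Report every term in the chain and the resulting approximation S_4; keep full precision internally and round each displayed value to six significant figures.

S_4 ≈ 916168

∫_6^21 x^4 dx evaluates to 815265.
Endpoint term: (f(6) + f(21))/2 = (1296.00 + 194481)/2 = 97888.5.
Running total after boundary: 913154.
Correction k=1: B_{2}/2! · (f^{(1)}(21) − f^{(1)}(6)) = 1/12 · (37044.0 − 864.000) = 3015.00.
Running total after k=1: 916168.
Correction k=2: B_{4}/4! · (f^{(3)}(21) − f^{(3)}(6)) = −1/720 · (504.000 − 144.000) = -0.500000.
Running total after k=2: 916168.
Correction k=3: B_{6}/6! · (f^{(5)}(21) − f^{(5)}(6)) = 1/30240 · (0.00000 − 0.00000) = 0.00000.
Running total after k=3: 916168.
Correction k=4: B_{8}/8! · (f^{(7)}(21) − f^{(7)}(6)) = −1/1209600 · (0.00000 − 0.00000) = 0.00000.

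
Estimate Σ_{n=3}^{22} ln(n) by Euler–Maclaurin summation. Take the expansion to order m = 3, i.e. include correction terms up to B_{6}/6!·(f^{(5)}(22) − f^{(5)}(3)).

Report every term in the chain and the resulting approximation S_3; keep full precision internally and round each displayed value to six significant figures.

S_3 ≈ 47.7780

Integral: ∫_3^22 ln(x) dx = 45.7071.
Boundary: ½(f(3) + f(22)) = ½(1.09861 + 3.09104) = 2.09483.
Integral + boundary = 47.8019.
k=1: B_{2}/(2)! × [f^{(1)}(22) − f^{(1)}(3)] = 1/12 × (0.0454545 − 0.333333) = -0.0239899.
After k=1: 47.7779.
k=2: B_{4}/(4)! × [f^{(3)}(22) − f^{(3)}(3)] = −1/720 × (0.000187829 − 0.0740741) = 0.000102620.
After k=2: 47.7780.
k=3: B_{6}/(6)! × [f^{(5)}(22) − f^{(5)}(3)] = 1/30240 × (4.65691e-06 − 0.0987654) = -3.26590e-06.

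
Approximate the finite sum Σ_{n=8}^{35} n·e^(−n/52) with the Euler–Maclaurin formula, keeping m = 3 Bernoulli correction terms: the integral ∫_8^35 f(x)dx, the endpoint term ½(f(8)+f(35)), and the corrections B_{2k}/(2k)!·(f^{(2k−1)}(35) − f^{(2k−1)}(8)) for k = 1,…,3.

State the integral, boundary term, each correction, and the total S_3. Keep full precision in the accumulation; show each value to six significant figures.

∫_8^35 x·e^(−x/52) dx evaluates to 367.243.
½[f(8) + f(35)] = ½[6.85923 + 17.8548] = 12.3570.
Integral + boundary = 379.600.
Order-1 term: 1/12 · (0.166775 − 0.725496) = -0.0465600.
Partial sum through k=1: 379.553.
Order-2 term: −1/720 · (0.000438997 − 0.000902479) = 6.43725e-07.
Partial sum through k=2: 379.553.
Order-3 term: 1/30240 · (3.01892e-07 − 5.68289e-07) = -8.80941e-12.

S_3 ≈ 379.553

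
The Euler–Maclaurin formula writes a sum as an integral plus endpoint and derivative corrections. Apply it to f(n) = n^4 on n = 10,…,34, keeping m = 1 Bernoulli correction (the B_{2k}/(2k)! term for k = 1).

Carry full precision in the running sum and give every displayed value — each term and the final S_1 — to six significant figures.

The integral term ∫_10^34 x^4 dx = 9.06708e+06.
Endpoint term: (f(10) + f(34))/2 = (10000.0 + 1.33634e+06)/2 = 673168.
Running total after boundary: 9.74025e+06.
Correction k=1: B_{2}/2! · (f^{(1)}(34) − f^{(1)}(10)) = 1/12 · (157216 − 4000.00) = 12768.0.

S_1 ≈ 9.75302e+06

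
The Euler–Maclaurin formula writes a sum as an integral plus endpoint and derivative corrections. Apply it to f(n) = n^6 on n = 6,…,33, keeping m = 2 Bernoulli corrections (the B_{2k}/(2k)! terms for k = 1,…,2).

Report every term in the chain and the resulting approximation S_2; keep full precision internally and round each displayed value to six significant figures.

S_2 ≈ 6.75362e+09

Integral: ∫_6^33 x^6 dx = 6.08831e+09.
Endpoint term: (f(6) + f(33))/2 = (46656.0 + 1.29147e+09)/2 = 6.45757e+08.
Running total after boundary: 6.73407e+09.
Correction k=1: B_{2}/2! · (f^{(1)}(33) − f^{(1)}(6)) = 1/12 · (2.34812e+08 − 46656.0) = 1.95638e+07.
After k=1: 6.75363e+09.
Correction k=2: B_{4}/4! · (f^{(3)}(33) − f^{(3)}(6)) = −1/720 · (4.31244e+06 − 25920.0) = -5953.50.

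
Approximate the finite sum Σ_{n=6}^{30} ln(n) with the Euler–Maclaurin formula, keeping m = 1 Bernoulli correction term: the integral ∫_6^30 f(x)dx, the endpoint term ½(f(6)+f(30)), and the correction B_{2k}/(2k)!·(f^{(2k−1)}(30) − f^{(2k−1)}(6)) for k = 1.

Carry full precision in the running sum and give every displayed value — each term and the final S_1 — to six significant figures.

S_1 ≈ 69.8707

∫_6^30 ln(x) dx evaluates to 67.2854.
½[f(6) + f(30)] = ½[1.79176 + 3.40120] = 2.59648.
Running total after boundary: 69.8818.
k=1: B_{2}/(2)! × [f^{(1)}(30) − f^{(1)}(6)] = 1/12 × (0.0333333 − 0.166667) = -0.0111111.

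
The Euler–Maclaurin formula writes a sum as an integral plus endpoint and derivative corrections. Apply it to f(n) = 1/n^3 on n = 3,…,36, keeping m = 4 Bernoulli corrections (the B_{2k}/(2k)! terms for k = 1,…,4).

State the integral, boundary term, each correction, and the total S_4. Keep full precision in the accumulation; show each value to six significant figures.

Integral: ∫_3^36 1/x^3 dx = 0.0551698.
Boundary: ½(f(3) + f(36)) = ½(0.0370370 + 2.14335e-05) = 0.0185292.
So far: 0.0736990.
Correction k=1: B_{2}/2! · (f^{(1)}(36) − f^{(1)}(3)) = 1/12 · (-1.78612e-06 − (-0.0370370)) = 0.00308627.
Running total after k=1: 0.0767853.
Correction k=2: B_{4}/4! · (f^{(3)}(36) − f^{(3)}(3)) = −1/720 · (-2.75636e-08 − (-0.0823045)) = -0.000114312.
Running total after k=2: 0.0766709.
Correction k=3: B_{6}/6! · (f^{(5)}(36) − f^{(5)}(3)) = 1/30240 · (-8.93265e-10 − (-0.384088)) = 1.27013e-05.
Running total after k=3: 0.0766836.
Correction k=4: B_{8}/8! · (f^{(7)}(36) − f^{(7)}(3)) = −1/1209600 · (-4.96259e-11 − (-3.07270)) = -2.54026e-06.

S_4 ≈ 0.0766811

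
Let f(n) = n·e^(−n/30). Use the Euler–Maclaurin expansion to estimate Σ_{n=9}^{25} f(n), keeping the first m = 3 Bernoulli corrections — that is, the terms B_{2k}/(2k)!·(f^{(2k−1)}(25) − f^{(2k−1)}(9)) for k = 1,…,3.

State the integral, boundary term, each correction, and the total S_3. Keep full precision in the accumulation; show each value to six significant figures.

∫_9^25 x·e^(−x/30) dx evaluates to 149.670.
Endpoint term: (f(9) + f(25))/2 = (6.66736 + 10.8650)/2 = 8.76616.
Running total after boundary: 158.436.
Order-1 term: 1/12 · (0.0724330 − 0.518573) = -0.0371783.
Partial sum through k=1: 158.399.
Order-2 term: −1/720 · (0.00104625 − 0.00222245) = 1.63361e-06.
Partial sum through k=2: 158.399.
Order-3 term: 1/30240 · (2.23559e-06 − 4.29857e-06) = -6.82205e-11.

S_3 ≈ 158.399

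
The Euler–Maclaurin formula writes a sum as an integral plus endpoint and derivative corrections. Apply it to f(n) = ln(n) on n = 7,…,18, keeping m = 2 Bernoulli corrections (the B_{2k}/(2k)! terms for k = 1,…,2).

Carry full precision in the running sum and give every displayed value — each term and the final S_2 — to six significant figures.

Integral: ∫_7^18 ln(x) dx = 27.4053.
Boundary: ½(f(7) + f(18)) = ½(1.94591 + 2.89037) = 2.41814.
Integral + boundary = 29.8235.
k=1: B_{2}/(2)! × [f^{(1)}(18) − f^{(1)}(7)] = 1/12 × (0.0555556 − 0.142857) = -0.00727513.
Partial sum through k=1: 29.8162.
k=2: B_{4}/(4)! × [f^{(3)}(18) − f^{(3)}(7)] = −1/720 × (0.000342936 − 0.00583090) = 7.62218e-06.

S_2 ≈ 29.8162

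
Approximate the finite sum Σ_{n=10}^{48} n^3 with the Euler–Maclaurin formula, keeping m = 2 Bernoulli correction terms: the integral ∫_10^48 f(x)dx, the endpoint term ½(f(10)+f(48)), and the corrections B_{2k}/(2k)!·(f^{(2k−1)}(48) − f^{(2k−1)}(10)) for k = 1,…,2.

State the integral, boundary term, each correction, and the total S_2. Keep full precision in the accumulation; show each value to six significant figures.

S_2 ≈ 1.38095e+06

∫_10^48 x^3 dx evaluates to 1.32460e+06.
½[f(10) + f(48)] = ½[1000.00 + 110592] = 55796.0.
So far: 1.38040e+06.
Order-1 term: 1/12 · (6912.00 − 300.000) = 551.000.
Running total after k=1: 1.38095e+06.
Order-2 term: −1/720 · (6.00000 − 6.00000) = 0.00000.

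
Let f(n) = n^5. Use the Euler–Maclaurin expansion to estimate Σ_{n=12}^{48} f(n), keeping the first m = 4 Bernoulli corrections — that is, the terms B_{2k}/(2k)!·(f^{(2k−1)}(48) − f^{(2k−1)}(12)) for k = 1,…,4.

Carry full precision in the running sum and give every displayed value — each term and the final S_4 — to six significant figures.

S_4 ≈ 2.16766e+09

∫_12^48 x^5 dx evaluates to 2.03793e+09.
½[f(12) + f(48)] = ½[248832 + 2.54804e+08] = 1.27526e+08.
So far: 2.16546e+09.
Order-1 term: 1/12 · (2.65421e+07 − 103680) = 2.20320e+06.
Running total after k=1: 2.16766e+09.
Order-2 term: −1/720 · (138240 − 8640.00) = -180.000.
Running total after k=2: 2.16766e+09.
Order-3 term: 1/30240 · (120.000 − 120.000) = 0.00000.
Running total after k=3: 2.16766e+09.
Order-4 term: −1/1209600 · (0.00000 − 0.00000) = 0.00000.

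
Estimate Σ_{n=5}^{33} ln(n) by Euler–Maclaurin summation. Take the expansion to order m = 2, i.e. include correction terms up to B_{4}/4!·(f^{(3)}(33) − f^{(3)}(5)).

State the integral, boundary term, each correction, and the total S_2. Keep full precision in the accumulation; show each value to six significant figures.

∫_5^33 ln(x) dx evaluates to 79.3376.
Endpoint term: (f(5) + f(33))/2 = (1.60944 + 3.49651)/2 = 2.55297.
Running total after boundary: 81.8905.
k=1: B_{2}/(2)! × [f^{(1)}(33) − f^{(1)}(5)] = 1/12 × (0.0303030 − 0.200000) = -0.0141414.
Running total after k=1: 81.8764.
k=2: B_{4}/(4)! × [f^{(3)}(33) − f^{(3)}(5)] = −1/720 × (5.56529e-05 − 0.0160000) = 2.21449e-05.

S_2 ≈ 81.8764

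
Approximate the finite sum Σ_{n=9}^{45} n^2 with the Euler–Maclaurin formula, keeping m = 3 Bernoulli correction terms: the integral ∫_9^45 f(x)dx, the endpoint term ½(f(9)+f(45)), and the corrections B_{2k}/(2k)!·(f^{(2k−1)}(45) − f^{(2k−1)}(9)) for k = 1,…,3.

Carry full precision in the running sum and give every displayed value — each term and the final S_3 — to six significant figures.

Integral: ∫_9^45 x^2 dx = 30132.0.
Boundary: ½(f(9) + f(45)) = ½(81.0000 + 2025.00) = 1053.00.
Running total after boundary: 31185.0.
k=1: B_{2}/(2)! × [f^{(1)}(45) − f^{(1)}(9)] = 1/12 × (90.0000 − 18.0000) = 6.00000.
Running total after k=1: 31191.0.
k=2: B_{4}/(4)! × [f^{(3)}(45) − f^{(3)}(9)] = −1/720 × (0.00000 − 0.00000) = 0.00000.
Running total after k=2: 31191.0.
k=3: B_{6}/(6)! × [f^{(5)}(45) − f^{(5)}(9)] = 1/30240 × (0.00000 − 0.00000) = 0.00000.

S_3 ≈ 31191.0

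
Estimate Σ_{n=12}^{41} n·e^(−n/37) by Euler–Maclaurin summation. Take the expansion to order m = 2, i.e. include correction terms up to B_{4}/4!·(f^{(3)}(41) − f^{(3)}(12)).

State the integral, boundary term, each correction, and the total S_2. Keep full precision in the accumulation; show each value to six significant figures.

S_2 ≈ 368.982

Integral: ∫_12^41 x·e^(−x/37) dx = 357.919.
Boundary: ½(f(12) + f(41)) = ½(8.67619 + 13.5375) = 11.1068.
Integral + boundary = 369.026.
Correction k=1: B_{2}/2! · (f^{(1)}(41) − f^{(1)}(12)) = 1/12 · (-0.0356955 − 0.488524) = -0.0436850.
Partial sum through k=1: 368.982.
Correction k=2: B_{4}/4! · (f^{(3)}(41) − f^{(3)}(12)) = −1/720 · (0.000456297 − 0.00141312) = 1.32892e-06.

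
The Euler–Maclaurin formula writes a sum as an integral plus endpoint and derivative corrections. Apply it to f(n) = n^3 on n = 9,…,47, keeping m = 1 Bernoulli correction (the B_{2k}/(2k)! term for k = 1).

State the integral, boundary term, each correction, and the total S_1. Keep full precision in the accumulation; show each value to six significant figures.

S_1 ≈ 1.27109e+06

Integral: ∫_9^47 x^3 dx = 1.21828e+06.
Boundary: ½(f(9) + f(47)) = ½(729.000 + 103823) = 52276.0.
So far: 1.27056e+06.
k=1: B_{2}/(2)! × [f^{(1)}(47) − f^{(1)}(9)] = 1/12 × (6627.00 − 243.000) = 532.000.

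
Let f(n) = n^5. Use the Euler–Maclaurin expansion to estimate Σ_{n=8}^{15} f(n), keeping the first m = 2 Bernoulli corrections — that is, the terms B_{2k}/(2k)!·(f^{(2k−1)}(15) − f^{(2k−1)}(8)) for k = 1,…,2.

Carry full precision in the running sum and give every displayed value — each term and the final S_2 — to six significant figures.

Integral: ∫_8^15 x^5 dx = 1.85475e+06.
½[f(8) + f(15)] = ½[32768.0 + 759375] = 396072.
Running total after boundary: 2.25082e+06.
Correction k=1: B_{2}/2! · (f^{(1)}(15) − f^{(1)}(8)) = 1/12 · (253125 − 20480.0) = 19387.1.
Partial sum through k=1: 2.27021e+06.
Correction k=2: B_{4}/4! · (f^{(3)}(15) − f^{(3)}(8)) = −1/720 · (13500.0 − 3840.00) = -13.4167.

S_2 ≈ 2.27019e+06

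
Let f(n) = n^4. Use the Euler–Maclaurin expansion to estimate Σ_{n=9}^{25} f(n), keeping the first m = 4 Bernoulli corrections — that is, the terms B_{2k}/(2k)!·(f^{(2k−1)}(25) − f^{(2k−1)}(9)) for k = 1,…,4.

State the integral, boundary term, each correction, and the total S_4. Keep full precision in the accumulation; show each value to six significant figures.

S_4 ≈ 2.14487e+06

Integral: ∫_9^25 x^4 dx = 1.94132e+06.
Endpoint term: (f(9) + f(25))/2 = (6561.00 + 390625)/2 = 198593.
Integral + boundary = 2.13991e+06.
Order-1 term: 1/12 · (62500.0 − 2916.00) = 4965.33.
After k=1: 2.14487e+06.
Order-2 term: −1/720 · (600.000 − 216.000) = -0.533333.
After k=2: 2.14487e+06.
Order-3 term: 1/30240 · (0.00000 − 0.00000) = 0.00000.
After k=3: 2.14487e+06.
Order-4 term: −1/1209600 · (0.00000 − 0.00000) = 0.00000.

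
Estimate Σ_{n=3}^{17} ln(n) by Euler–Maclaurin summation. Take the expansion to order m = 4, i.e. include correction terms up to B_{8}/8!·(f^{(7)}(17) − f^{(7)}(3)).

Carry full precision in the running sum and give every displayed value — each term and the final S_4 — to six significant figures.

S_4 ≈ 32.8119

∫_3^17 ln(x) dx evaluates to 30.8688.
Endpoint term: (f(3) + f(17))/2 = (1.09861 + 2.83321)/2 = 1.96591.
Integral + boundary = 32.8347.
Order-1 term: 1/12 · (0.0588235 − 0.333333) = -0.0228758.
After k=1: 32.8118.
Order-2 term: −1/720 · (0.000407083 − 0.0740741) = 0.000102315.
After k=2: 32.8119.
Order-3 term: 1/30240 · (1.69031e-05 − 0.0987654) = -3.26549e-06.
After k=3: 32.8119.
Order-4 term: −1/1209600 · (1.75465e-06 − 0.329218) = 2.72170e-07.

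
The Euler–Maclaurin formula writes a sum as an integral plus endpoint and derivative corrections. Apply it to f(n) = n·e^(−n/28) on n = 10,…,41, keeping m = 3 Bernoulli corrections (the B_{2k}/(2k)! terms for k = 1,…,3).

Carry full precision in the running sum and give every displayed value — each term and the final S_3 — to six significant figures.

Integral: ∫_10^41 x·e^(−x/28) dx = 297.690.
Boundary: ½(f(10) + f(41)) = ½(6.99673 + 9.48097) = 8.23885.
Running total after boundary: 305.929.
Correction k=1: B_{2}/2! · (f^{(1)}(41) − f^{(1)}(10)) = 1/12 · (-0.107363 − 0.449789) = -0.0464294.
Running total after k=1: 305.882.
Correction k=2: B_{4}/4! · (f^{(3)}(41) − f^{(3)}(10)) = −1/720 · (0.000452963 − 0.00235859) = 2.64670e-06.
Running total after k=2: 305.882.
Correction k=3: B_{6}/6! · (f^{(5)}(41) − f^{(5)}(10)) = 1/30240 · (1.33019e-06 − 5.28504e-06) = -1.30782e-10.

S_3 ≈ 305.882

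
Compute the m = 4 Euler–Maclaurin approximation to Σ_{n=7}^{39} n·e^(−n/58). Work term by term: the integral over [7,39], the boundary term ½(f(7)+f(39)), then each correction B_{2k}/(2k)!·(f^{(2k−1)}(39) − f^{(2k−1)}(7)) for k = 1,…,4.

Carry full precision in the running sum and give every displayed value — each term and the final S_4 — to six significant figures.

S_4 ≈ 482.458

∫_7^39 x·e^(−x/58) dx evaluates to 469.453.
Boundary: ½(f(7) + f(39)) = ½(6.20416 + 19.9085) = 13.0563.
Running total after boundary: 482.509.
k=1: B_{2}/(2)! × [f^{(1)}(39) − f^{(1)}(7)] = 1/12 × (0.167225 − 0.779341) = -0.0510097.
After k=1: 482.458.
k=2: B_{4}/(4)! × [f^{(3)}(39) − f^{(3)}(7)] = −1/720 × (0.000353203 − 0.000758608) = 5.63063e-07.
After k=2: 482.458.
k=3: B_{6}/(6)! × [f^{(5)}(39) − f^{(5)}(7)] = 1/30240 × (1.95213e-07 − 3.82148e-07) = -6.18172e-12.
After k=3: 482.458.
k=4: B_{8}/(8)! × [f^{(7)}(39) − f^{(7)}(7)] = −1/1209600 × (8.48486e-11 − 1.60163e-10) = 6.22639e-17.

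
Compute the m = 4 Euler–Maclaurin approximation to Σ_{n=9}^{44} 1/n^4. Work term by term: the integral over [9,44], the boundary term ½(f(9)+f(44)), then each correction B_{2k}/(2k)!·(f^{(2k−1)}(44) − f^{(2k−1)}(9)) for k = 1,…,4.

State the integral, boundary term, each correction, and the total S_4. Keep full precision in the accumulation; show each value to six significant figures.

S_4 ≈ 0.000535284

∫_9^44 1/x^4 dx evaluates to 0.000453334.
Boundary: ½(f(9) + f(44)) = ½(0.000152416 + 2.66802e-07) = 7.63413e-05.
So far: 0.000529676.
Order-1 term: 1/12 · (-2.42547e-08 − (-6.77404e-05)) = 5.64301e-06.
After k=1: 0.000535319.
Order-2 term: −1/720 · (-3.75848e-10 − (-2.50890e-05)) = -3.48453e-08.
After k=2: 0.000535284.
Order-3 term: 1/30240 · (-1.08716e-11 − (-1.73455e-05)) = 5.73594e-10.
After k=3: 0.000535284.
Order-4 term: −1/1209600 · (-5.05397e-13 − (-1.92728e-05)) = -1.59332e-11.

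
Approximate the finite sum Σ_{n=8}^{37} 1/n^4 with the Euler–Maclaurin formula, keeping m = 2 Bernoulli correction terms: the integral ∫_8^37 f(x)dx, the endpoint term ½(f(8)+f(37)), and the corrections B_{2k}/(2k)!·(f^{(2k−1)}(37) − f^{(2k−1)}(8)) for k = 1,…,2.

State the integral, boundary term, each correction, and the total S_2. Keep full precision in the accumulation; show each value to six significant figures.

S_2 ≈ 0.000776886

The integral term ∫_8^37 1/x^4 dx = 0.000644461.
Endpoint term: (f(8) + f(37))/2 = (0.000244141 + 5.33572e-07)/2 = 0.000122337.
Running total after boundary: 0.000766798.
Order-1 term: 1/12 · (-5.76835e-08 − (-0.000122070)) = 1.01677e-05.
Running total after k=1: 0.000776966.
Order-2 term: −1/720 · (-1.26406e-09 − (-5.72205e-05)) = -7.94711e-08.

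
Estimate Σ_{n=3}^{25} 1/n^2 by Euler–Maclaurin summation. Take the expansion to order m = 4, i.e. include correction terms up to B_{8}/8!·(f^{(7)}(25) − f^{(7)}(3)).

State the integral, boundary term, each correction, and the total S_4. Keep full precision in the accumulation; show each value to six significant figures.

S_4 ≈ 0.355723

The integral term ∫_3^25 1/x^2 dx = 0.293333.
Endpoint term: (f(3) + f(25))/2 = (0.111111 + 0.00160000)/2 = 0.0563556.
Running total after boundary: 0.349689.
Correction k=1: B_{2}/2! · (f^{(1)}(25) − f^{(1)}(3)) = 1/12 · (-0.000128000 − (-0.0740741)) = 0.00616217.
Running total after k=1: 0.355851.
Correction k=2: B_{4}/4! · (f^{(3)}(25) − f^{(3)}(3)) = −1/720 · (-2.45760e-06 − (-0.0987654)) = -0.000137171.
Running total after k=2: 0.355714.
Correction k=3: B_{6}/6! · (f^{(5)}(25) − f^{(5)}(3)) = 1/30240 · (-1.17965e-07 − (-0.329218)) = 1.08868e-05.
Running total after k=3: 0.355725.
Correction k=4: B_{8}/8! · (f^{(7)}(25) − f^{(7)}(3)) = −1/1209600 · (-1.05696e-08 − (-2.04847)) = -1.69351e-06.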